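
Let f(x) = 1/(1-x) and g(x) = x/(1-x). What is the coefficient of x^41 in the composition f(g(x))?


First simplify the composition: f(g(x)) = 1/(1 - x/(1-x)) = (1-x)/((1-x) - x) = (1-x)/(1-2x).
Now extract the coefficient. Write (1-x)/(1-2x) = 1/(1-2x) - x/(1-2x).
The coefficient of x^n in 1/(1-2x) is 2^n, and in x/(1-2x) is 2^(n-1) (for n >= 1).
So the coefficient of x^41 is 2^41 - 2^40 = 2199023255552 - 1099511627776 = 1099511627776.

1099511627776


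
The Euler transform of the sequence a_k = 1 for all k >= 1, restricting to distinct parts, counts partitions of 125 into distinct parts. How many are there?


Partitions of 125 into distinct parts can be computed via generating function.
Product (1+x)(1+x^2)(1+x^3)...
The coefficient of x^125 = 3207086

3207086


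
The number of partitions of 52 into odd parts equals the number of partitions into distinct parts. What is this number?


Computing partitions of 52 into odd parts (1, 3, 5, ...):
Using the generating function prod_{k>=0} 1/(1-x^(2k+1)),
the count is 4582

4582


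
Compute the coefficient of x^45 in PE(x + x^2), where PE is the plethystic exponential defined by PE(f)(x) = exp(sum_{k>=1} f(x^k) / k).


With f(x) = x + x^2, the exponent is sum_{k>=1} (x^k + x^(2k)) / k = -ln(1 - x) - ln(1 - x^2). Exponentiating:
PE(x + x^2) = 1 / ((1 - x)(1 - x^2)).
This is the generating function for partitions of n into parts of size 1 or 2. The number of 2's can be any j in 0..22, and the rest are 1's, so
[x^45] = floor(45/2) + 1 = 23.

23


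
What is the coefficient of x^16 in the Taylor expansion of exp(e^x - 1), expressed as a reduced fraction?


exp(e^x - 1) = sum_{k>=0} Bell_k x^k / k!, where Bell_k is the k-th Bell number.
So the coefficient of x^16 is Bell_16 / 16!.
Computing: Bell_16 = 10480142147 and 16! = 20922789888000, giving
10480142147/20922789888000 = 10480142147/20922789888000.

10480142147/20922789888000


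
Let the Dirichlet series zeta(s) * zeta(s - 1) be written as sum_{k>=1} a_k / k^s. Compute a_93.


Convolution gives a_k = sum_{d | k} d * 1 = sum_{d | k} d = sigma(k), the sum of positive divisors of k.
For k = 93, the divisors are 1, 3, 31, 93, so
sigma(93) = 1 + 3 + 31 + 93 = 128.

128


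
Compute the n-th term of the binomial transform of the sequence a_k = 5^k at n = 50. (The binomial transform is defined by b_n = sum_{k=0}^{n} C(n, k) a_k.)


With a_k = 5^k, b_n = sum_{k=0}^{n} C(n, k) 5^k = (1 + 5)^n by the binomial theorem.
For n = 50: (1 + 5)^50 = 6^50 = 808281277464764060643139600456536293376.

808281277464764060643139600456536293376


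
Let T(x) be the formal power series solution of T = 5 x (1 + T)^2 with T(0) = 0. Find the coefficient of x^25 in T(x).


Apply the Lagrange inversion formula: if T = 5 x * phi(T) with phi(t) = (1 + t)^2, then [x^n] T = 5^n * (1/n) [t^(n-1)] phi(t)^n = 5^n * (1/n) [t^(n-1)] (1 + t)^(2n) = 5^n * (1/n) C(2n, n-1).
Using the identity C(2n, n-1) = C(2n, n) * n / (n+1), the unscaled factor equals C(2n, n) / (n+1) = C_n, the n-th Catalan number.
For n = 25: C_25 = C(50, 25) / 26 = 126410606437752/26 = 4861946401452.
With the 5^25 = 298023223876953125 factor, the coefficient is 298023223876953125 * 4861946401452 = 1448972940877676010131835937500.

1448972940877676010131835937500


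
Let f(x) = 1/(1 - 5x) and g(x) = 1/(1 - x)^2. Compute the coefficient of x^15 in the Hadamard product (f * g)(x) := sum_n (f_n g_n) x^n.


f has coefficients f_k = 5^k. For g = 1/(1 - x)^2 the coefficient is g_k = C(k + 1, 1) = k + 1. The Hadamard coefficient is (f * g)_k = 5^k * (k + 1).
For k = 15: 5^15 * 16 = 30517578125 * 16 = 488281250000.

488281250000


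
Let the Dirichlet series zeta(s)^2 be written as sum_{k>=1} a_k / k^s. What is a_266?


The Dirichlet convolution of the constant function 1 with itself gives (1 * 1)(k) = sum_{d | k} 1 = d(k), the number of positive divisors of k.
Since zeta(s) = sum_{k>=1} 1/k^s, we have zeta(s)^2 = sum_{k>=1} d(k)/k^s, so a_k = d(k).
For k = 266: the divisors are 1, 2, 7, 14, 19, 38, 133, 266.
Count = 8.

8


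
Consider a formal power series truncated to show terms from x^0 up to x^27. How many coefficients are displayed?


From x^0 to x^27 inclusive, the count is 27 - 0 + 1 = 28.

28


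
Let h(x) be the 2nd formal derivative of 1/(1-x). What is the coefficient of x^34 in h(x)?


Differentiating 2 times: d^2/dx^2 [1/(1-x)] = 2!/(1-x)^3.
The expansion 1/(1-x)^3 = sum_{k>=0} C(k+2, 2) x^k, so the coefficient of x^n in 2!/(1-x)^3 is 2! * C(n+2, 2).
For n = 34: 2 * C(36, 2) = 2 * 630 = 1260

1260


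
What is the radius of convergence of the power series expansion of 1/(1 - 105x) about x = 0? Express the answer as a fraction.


Expanding 1/(1 - 105x) = sum_{k>=0} 105^k x^k, the series converges when |105x| < 1, i.e., |x| < 1/105.
So the radius of convergence is 1/105 = 1/105.

1/105


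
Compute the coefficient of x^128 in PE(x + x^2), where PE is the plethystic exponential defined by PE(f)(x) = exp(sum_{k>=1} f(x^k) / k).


With f(x) = x + x^2, the exponent is sum_{k>=1} (x^k + x^(2k)) / k = -ln(1 - x) - ln(1 - x^2). Exponentiating:
PE(x + x^2) = 1 / ((1 - x)(1 - x^2)).
This is the generating function for partitions of n into parts of size 1 or 2. The number of 2's can be any j in 0..64, and the rest are 1's, so
[x^128] = floor(128/2) + 1 = 65.

65


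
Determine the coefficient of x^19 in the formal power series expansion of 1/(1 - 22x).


The geometric series identity gives 1/(1 - c x) = sum_{k>=0} c^k x^k, so the coefficient of x^k is c^k.
Here c = 22 and k = 19.
Computing: 22^19 = 32064977213018365645815808

32064977213018365645815808


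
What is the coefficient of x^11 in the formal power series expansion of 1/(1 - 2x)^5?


The general identity 1/(1 - c x)^r = sum_{k>=0} c^k C(k + r - 1, r - 1) x^k follows by substituting y = c x into 1/(1 - y)^r = sum_{k>=0} C(k + r - 1, r - 1) y^k.
For c = 2, r = 5, k = 11:
2^11 * C(15, 4) = 2048 * 1365 = 2795520.

2795520


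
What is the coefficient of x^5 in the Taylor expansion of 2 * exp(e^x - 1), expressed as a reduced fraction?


exp(e^x - 1) = sum_{k>=0} Bell_k x^k / k!, where Bell_k is the k-th Bell number.
So the coefficient of x^5 is 2 * Bell_5 / 5!.
Computing: Bell_5 = 52 and 5! = 120, giving
2 * 52/120 = 13/15.

13/15


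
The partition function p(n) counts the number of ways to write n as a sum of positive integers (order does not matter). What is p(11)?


Using the generating function prod_{k>=1} 1/(1-x^k), we compute p(11).
By dynamic programming over parts 1 through 11:
p(11) = 56

56


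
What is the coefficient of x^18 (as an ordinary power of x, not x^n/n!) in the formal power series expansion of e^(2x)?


The exponential series is e^y = sum_{k>=0} y^k / k!. Substituting y = 2x gives
e^(2x) = sum_{k>=0} 2^k x^k / k!.
So the coefficient of x^n is a^n/n! with a = 2, n = 18:
2^18 / 18! = 262144/6402373705728000 = 4/97692469875

4/97692469875


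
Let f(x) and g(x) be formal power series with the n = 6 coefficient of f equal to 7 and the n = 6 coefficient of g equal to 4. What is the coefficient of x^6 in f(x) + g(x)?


Addition of formal power series is termwise.
The coefficient of x^6 in f + g = 7 + 4
= 11

11


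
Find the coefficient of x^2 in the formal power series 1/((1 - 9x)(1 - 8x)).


By partial fractions or Cauchy convolution:
The coefficient equals sum_{k=0}^{2} 9^k * 8^(2-k).
= 217

217


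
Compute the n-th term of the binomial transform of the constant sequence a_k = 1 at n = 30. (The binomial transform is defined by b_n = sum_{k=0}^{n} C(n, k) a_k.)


With a_k = 1 for all k, b_n = sum_{k=0}^{n} C(n, k) = 2^n by the binomial theorem.
For n = 30: 2^30 = 1073741824.

1073741824


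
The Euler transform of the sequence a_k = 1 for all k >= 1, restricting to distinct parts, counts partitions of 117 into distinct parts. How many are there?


Partitions of 117 into distinct parts can be computed via generating function.
Product (1+x)(1+x^2)(1+x^3)...
The coefficient of x^117 = 1741521

1741521


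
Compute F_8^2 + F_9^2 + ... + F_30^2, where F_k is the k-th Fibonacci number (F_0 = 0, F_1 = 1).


There is a standard identity sum_{k=0}^{N} F_k^2 = F_N * F_{N+1} (proved inductively from the telescoping relation F_k^2 = F_k F_{k+1} - F_{k-1} F_k). Then
sum_{k=8}^{30} F_k^2 = F_30 F_31 - F_7 F_8.
Computing: F_30 = 832040, F_31 = 1346269, F_7 = 13, F_8 = 21.
Sum = 832040 * 1346269 - 13 * 21 = 1120149658487.

1120149658487


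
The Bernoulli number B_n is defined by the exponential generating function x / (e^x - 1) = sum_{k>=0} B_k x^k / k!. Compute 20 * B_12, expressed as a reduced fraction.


Bernoulli numbers can also be computed recursively via B_0 = 1 and sum_{j=0}^{m} C(m+1, j) B_j = 0 for m >= 1. Odd-index Bernoulli numbers vanish for k >= 3.
Computing B_12 = -691/2730, so 20 * B_12 = 20 * -691/2730 = -1382/273.

-1382/273


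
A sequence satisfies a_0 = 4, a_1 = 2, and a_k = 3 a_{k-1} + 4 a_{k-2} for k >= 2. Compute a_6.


The characteristic equation is t^2 - 3 t - 4 = 0, with roots r_1 = 4 and r_2 = -1 (so c_1 = r_1 + r_2, c_2 = -r_1 r_2 as required).
One can use the closed form a_n = A r_1^n + B r_2^n, but direct iteration is more reliable:
a_0 = 4, a_1 = 2, a_2 = 22, a_3 = 74, a_4 = 310, a_5 = 1226, a_6 = 4918.
So a_6 = 4918.

4918


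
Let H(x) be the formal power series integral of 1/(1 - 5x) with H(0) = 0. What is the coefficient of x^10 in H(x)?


1/(1 - 5x) = sum_{k>=0} 5^k x^k. Integrating termwise with H(0) = 0:
H(x) = sum_{k>=0} 5^k x^(k+1) / (k+1) = sum_{m>=1} 5^(m-1) x^m / m.
For m = 10: 5^9/10 = 1953125/10 = 390625/2.

390625/2


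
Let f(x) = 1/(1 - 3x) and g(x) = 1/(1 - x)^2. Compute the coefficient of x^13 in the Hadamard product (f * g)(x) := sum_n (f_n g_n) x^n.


f has coefficients f_k = 3^k. For g = 1/(1 - x)^2 the coefficient is g_k = C(k + 1, 1) = k + 1. The Hadamard coefficient is (f * g)_k = 3^k * (k + 1).
For k = 13: 3^13 * 14 = 1594323 * 14 = 22320522.

22320522


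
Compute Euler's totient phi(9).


phi(n) counts integers in [1, n] coprime to n. Using the multiplicative formula phi(n) = n * prod_{p | n} (1 - 1/p):
9 = 3^2, so
phi(9) = 9 * (1 - 1/3) = 6.

6


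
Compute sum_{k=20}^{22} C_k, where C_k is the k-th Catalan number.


C_20 through C_22: 6564120420, 24466267020, 91482563640
Sum = 6564120420 + 24466267020 + 91482563640
= 122512951080

122512951080


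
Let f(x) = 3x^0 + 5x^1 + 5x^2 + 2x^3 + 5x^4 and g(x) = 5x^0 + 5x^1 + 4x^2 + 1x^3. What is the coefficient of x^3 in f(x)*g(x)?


Cauchy product at x^3:
3*1 + 5*4 + 5*5 + 2*5
= 58

58


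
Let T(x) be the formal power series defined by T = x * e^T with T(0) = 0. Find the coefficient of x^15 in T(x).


Apply the Lagrange inversion formula: if T = x * phi(T) with phi(t) = e^t, then
[x^n] T = (1/n) [t^(n-1)] phi(t)^n = (1/n) [t^(n-1)] e^(n t) = (1/n) * n^(n-1) / (n-1)! = n^(n-1) / n!.
When c = 1 this is the Cayley count of rooted labeled trees on n vertices, divided by n!.
For n = 15: 15^14 / 15! = 29192926025390625/1307674368000 = 320361328125/14350336.

320361328125/14350336


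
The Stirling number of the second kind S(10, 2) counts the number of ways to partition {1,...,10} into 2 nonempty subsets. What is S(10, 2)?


Using the explicit formula S(n,k) = (1/k!) sum_{j=0}^{k} (-1)^(k-j) C(k,j) j^n:
S(10, 2) = 511
Equivalently, S(n,k) is n! times the coefficient of x^n in the EGF (e^x - 1)^k / k!.

511


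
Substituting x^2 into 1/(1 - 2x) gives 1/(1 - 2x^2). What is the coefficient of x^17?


Since 1/(1 - 2x^2) only has even powers of x,
the coefficient of x^17 (odd) is 0.

0


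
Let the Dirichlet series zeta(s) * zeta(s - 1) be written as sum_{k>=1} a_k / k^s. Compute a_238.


Convolution gives a_k = sum_{d | k} d * 1 = sum_{d | k} d = sigma(k), the sum of positive divisors of k.
For k = 238, the divisors are 1, 2, 7, 14, 17, 34, 119, 238, so
sigma(238) = 1 + 2 + 7 + 14 + 17 + 34 + 119 + 238 = 432.

432


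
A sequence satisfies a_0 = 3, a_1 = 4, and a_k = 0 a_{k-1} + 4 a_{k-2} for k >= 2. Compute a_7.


The characteristic equation is t^2 - 0 t - 4 = 0, with roots r_1 = 2 and r_2 = -2 (so c_1 = r_1 + r_2, c_2 = -r_1 r_2 as required).
One can use the closed form a_n = A r_1^n + B r_2^n, but direct iteration is more reliable:
a_0 = 3, a_1 = 4, a_2 = 12, a_3 = 16, a_4 = 48, a_5 = 64, a_6 = 192, a_7 = 256.
So a_7 = 256.

256


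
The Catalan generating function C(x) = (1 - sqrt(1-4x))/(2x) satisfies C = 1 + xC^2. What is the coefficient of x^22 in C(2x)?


Substituting x -> 2x scales the n-th coefficient by 2^n, so [x^22] C(2x) = 2^22 * C_22.
C_22 = C(2*22, 22)/(23) = 2104098963720/23 = 91482563640.
So 2^22 * 91482563640 = 4194304 * 91482563640 = 383705682605506560.

383705682605506560


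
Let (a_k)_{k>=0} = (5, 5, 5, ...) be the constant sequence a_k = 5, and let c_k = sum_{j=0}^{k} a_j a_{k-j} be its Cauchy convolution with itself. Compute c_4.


Since a_j = 5 for all j >= 0, the convolution sum becomes
c_k = sum_{j=0}^{k} 5 * 5 = 25 * (k + 1).
Equivalently, the generating function of (a_k) is 5/(1 - x) and its square is 25/(1 - x)^2 = sum_{k>=0} 25(k + 1) x^k.
For k = 4: 25 * 5 = 125.

125


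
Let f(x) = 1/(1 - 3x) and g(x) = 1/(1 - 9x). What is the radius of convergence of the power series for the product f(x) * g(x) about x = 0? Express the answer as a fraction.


The radius of 1/(1 - 3x) is 1/3 (nearest singularity at x = 1/3), and the radius of 1/(1 - 9x) is 1/9.
The product f(x)*g(x) = 1/((1 - 3x)(1 - 9x)) has singularities at both 1/3 and 1/9, so its radius of convergence is the distance to the nearest one:
min(1/3, 1/9) = 1/9.

1/9


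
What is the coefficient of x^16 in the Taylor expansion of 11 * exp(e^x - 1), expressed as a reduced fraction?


exp(e^x - 1) = sum_{k>=0} Bell_k x^k / k!, where Bell_k is the k-th Bell number.
So the coefficient of x^16 is 11 * Bell_16 / 16!.
Computing: Bell_16 = 10480142147 and 16! = 20922789888000, giving
11 * 10480142147/20922789888000 = 10480142147/1902071808000.

10480142147/1902071808000


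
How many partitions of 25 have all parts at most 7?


Using the generating function (1-x)^(-1)(1-x^2)^(-1)...(1-x^7)^(-1),
the coefficient of x^25 counts these restricted partitions.
Result = 860

860


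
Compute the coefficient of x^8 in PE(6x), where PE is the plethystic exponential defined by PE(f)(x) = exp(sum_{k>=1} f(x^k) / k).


With f(x) = 6x, the exponent is sum_{k>=1} 6 x^k / k = 6 * (-ln(1 - x)). Exponentiating:
PE(6x) = exp(-6 ln(1 - x)) = 1/(1 - x)^6.
By the negative binomial expansion, [x^n] 1/(1 - x)^6 = C(n + 5, 5).
For n = 8: C(13, 5) = 1287.

1287


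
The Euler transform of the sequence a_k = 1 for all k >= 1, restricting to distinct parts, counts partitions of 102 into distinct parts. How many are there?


Partitions of 102 into distinct parts can be computed via generating function.
Product (1+x)(1+x^2)(1+x^3)...
The coefficient of x^102 = 525016

525016


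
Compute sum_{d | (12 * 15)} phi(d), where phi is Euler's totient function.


First, 12 * 15 = 180. One classical identity is sum_{d | n} phi(d) = n (each k in [1, n] has a unique gcd with n, and among the k's with gcd(k, n) = n/d there are phi(d) of them). So the sum equals 180. We also verify directly:
Divisors of 180: 1, 2, 3, 4, 5, 6, 9, 10, 12, 15, 18, 20, 30, 36, 45, 60, 90, 180.
phi values: 1, 1, 2, 2, 4, 2, 6, 4, 4, 8, 6, 8, 8, 12, 24, 16, 24, 48.
Sum = 180.

180


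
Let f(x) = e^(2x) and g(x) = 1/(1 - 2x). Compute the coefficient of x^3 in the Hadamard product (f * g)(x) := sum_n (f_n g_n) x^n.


Expanding: f_k = 2^k/k! (from e^(2x)) and g_k = 2^k (from 1/(1 - 2x)). So the Hadamard coefficient (f * g)_k = 2^k 2^k / k! = (4)^k / k!.
For k = 3: 4^3/3! = 64/6 = 32/3.

32/3


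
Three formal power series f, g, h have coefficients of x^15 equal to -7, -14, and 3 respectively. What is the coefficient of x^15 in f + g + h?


Series addition is componentwise:
-7 + -14 + 3
= -18

-18


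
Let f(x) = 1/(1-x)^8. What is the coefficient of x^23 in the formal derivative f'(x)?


Differentiate: d/dx [ 1/(1-x)^r ] = r / (1-x)^(r+1).
Here r = 8, so f'(x) = 8 / (1-x)^9.
The expansion of 1/(1-x)^(r+1) has coefficient of x^n equal to C(n+r, r).
So the coefficient of x^23 in f'(x) is
8 * C(31, 8) = 8 * 7888725 = 63109800

63109800


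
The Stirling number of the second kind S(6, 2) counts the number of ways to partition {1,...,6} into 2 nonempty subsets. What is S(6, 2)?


Using the explicit formula S(n,k) = (1/k!) sum_{j=0}^{k} (-1)^(k-j) C(k,j) j^n:
S(6, 2) = 31
Equivalently, S(n,k) is n! times the coefficient of x^n in the EGF (e^x - 1)^k / k!.

31


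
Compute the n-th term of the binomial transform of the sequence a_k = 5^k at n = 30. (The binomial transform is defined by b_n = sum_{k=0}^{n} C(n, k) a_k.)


With a_k = 5^k, b_n = sum_{k=0}^{n} C(n, k) 5^k = (1 + 5)^n by the binomial theorem.
For n = 30: (1 + 5)^30 = 6^30 = 221073919720733357899776.

221073919720733357899776


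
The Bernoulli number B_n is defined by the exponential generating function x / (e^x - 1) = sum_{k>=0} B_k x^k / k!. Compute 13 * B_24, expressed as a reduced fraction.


Bernoulli numbers can also be computed recursively via B_0 = 1 and sum_{j=0}^{m} C(m+1, j) B_j = 0 for m >= 1. Odd-index Bernoulli numbers vanish for k >= 3.
Computing B_24 = -236364091/2730, so 13 * B_24 = 13 * -236364091/2730 = -236364091/210.

-236364091/210


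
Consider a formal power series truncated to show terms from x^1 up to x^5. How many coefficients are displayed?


From x^1 to x^5 inclusive, the count is 5 - 1 + 1 = 5.

5


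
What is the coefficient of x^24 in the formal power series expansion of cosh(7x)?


The Maclaurin series is cosh(t) = sum_{m>=0} t^(2m) / (2m)!, so substituting t = 7x, only even powers of x are nonzero, with coefficient of x^(2m) equal to 7^(2m) / (2m)!.
For x^24 the coefficient is 7^24/24! = 191581231380566414401/620448401733239439360000 = 558545864083284007/1808887468610027520000.

558545864083284007/1808887468610027520000


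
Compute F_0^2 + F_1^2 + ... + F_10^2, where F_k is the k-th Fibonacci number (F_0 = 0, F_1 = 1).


There is a standard identity sum_{k=0}^{N} F_k^2 = F_N * F_{N+1} (proved inductively from the telescoping relation F_k^2 = F_k F_{k+1} - F_{k-1} F_k). Then
sum_{k=0}^{10} F_k^2 = F_10 F_11 - F_0 F_0.
Computing: F_10 = 55, F_11 = 89.
Sum = 55 * 89 = 4895.

4895


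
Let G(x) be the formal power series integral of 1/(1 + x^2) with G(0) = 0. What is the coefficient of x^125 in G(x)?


1/(1 + x^2) = sum_{j>=0} (-1)^j x^(2j). Integrating termwise with G(0) = 0:
G(x) = sum_{j>=0} (-1)^j x^(2j+1) / (2j+1) = arctan(x).
Only odd powers are nonzero. For x^125 write 125 = 2*62 + 1, giving
(-1)^62 / 125 = 1/125 = 1/125.

1/125


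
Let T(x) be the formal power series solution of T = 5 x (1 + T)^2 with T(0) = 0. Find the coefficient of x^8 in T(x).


Apply the Lagrange inversion formula: if T = 5 x * phi(T) with phi(t) = (1 + t)^2, then [x^n] T = 5^n * (1/n) [t^(n-1)] phi(t)^n = 5^n * (1/n) [t^(n-1)] (1 + t)^(2n) = 5^n * (1/n) C(2n, n-1).
Using the identity C(2n, n-1) = C(2n, n) * n / (n+1), the unscaled factor equals C(2n, n) / (n+1) = C_n, the n-th Catalan number.
For n = 8: C_8 = C(16, 8) / 9 = 12870/9 = 1430.
With the 5^8 = 390625 factor, the coefficient is 390625 * 1430 = 558593750.

558593750


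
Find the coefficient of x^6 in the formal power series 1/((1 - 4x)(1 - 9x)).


By partial fractions or Cauchy convolution:
The coefficient equals sum_{k=0}^{6} 4^k * 9^(6-k).
= 953317

953317


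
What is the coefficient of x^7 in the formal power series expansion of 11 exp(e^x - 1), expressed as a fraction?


exp(e^x - 1) is the exponential generating function for the Bell numbers Bell_k: exp(e^x - 1) = sum_{k>=0} Bell_k x^k / k!.
So the coefficient of x^7 in 11 exp(e^x - 1) is 11 Bell_7 / 7!.
Computing: Bell_7 = 877 and 7! = 5040, giving
11 * 877/5040 = 9647/5040.

9647/5040


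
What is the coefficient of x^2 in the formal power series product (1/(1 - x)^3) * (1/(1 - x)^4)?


Combine the factors: (1/(1 - x)^3) * (1/(1 - x)^4) = 1/(1 - x)^7.
Then use 1/(1 - x)^r = sum_{k>=0} C(k + r - 1, r - 1) x^k with r = 7 and k = 2:
C(8, 6) = 28.

28


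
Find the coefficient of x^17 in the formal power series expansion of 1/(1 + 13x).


Write 1/(1 + c x) = 1/(1 - (-c) x) and apply the geometric-series identity
1/(1 - y) = sum_{k>=0} y^k to get 1/(1 + c x) = sum_{k>=0} (-c)^k x^k.
So the coefficient of x^k is (-c)^k = (-1)^k * c^k.
Here c = 13 and k = 17:
(-13)^17 = -1 * 8650415919381337933 = -8650415919381337933

-8650415919381337933


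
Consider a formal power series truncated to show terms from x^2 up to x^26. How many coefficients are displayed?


From x^2 to x^26 inclusive, the count is 26 - 2 + 1 = 25.

25


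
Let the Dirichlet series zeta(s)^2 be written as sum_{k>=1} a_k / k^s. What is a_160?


The Dirichlet convolution of the constant function 1 with itself gives (1 * 1)(k) = sum_{d | k} 1 = d(k), the number of positive divisors of k.
Since zeta(s) = sum_{k>=1} 1/k^s, we have zeta(s)^2 = sum_{k>=1} d(k)/k^s, so a_k = d(k).
For k = 160: the divisors are 1, 2, 4, 5, 8, 10, 16, 20, 32, 40, 80, 160.
Count = 12.

12


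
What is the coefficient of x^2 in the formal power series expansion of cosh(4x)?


The Maclaurin series is cosh(t) = sum_{m>=0} t^(2m) / (2m)!, so substituting t = 4x, only even powers of x are nonzero, with coefficient of x^(2m) equal to 4^(2m) / (2m)!.
For x^2 the coefficient is 4^2/2! = 16/2 = 8.

8


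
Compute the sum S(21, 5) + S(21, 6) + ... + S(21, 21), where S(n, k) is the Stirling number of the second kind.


By definition, S(n, k) counts partitions of an n-set into exactly k nonempty blocks.
Computing row n = 21 for k = 5..21:
S(21, k): 3791262568401, 26585679462804, 82310957214948, 132511015347084, 123272476465204, 71187132291275, 26826851689001, 6833042030178, 1204909218331, 149304004500, 13087462580, 809944464, 34952799, 1023435, 19285, 210, 1
Sum = 474686563694500.

474686563694500


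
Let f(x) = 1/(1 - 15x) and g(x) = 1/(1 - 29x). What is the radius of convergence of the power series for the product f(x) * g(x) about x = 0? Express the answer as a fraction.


The radius of 1/(1 - 15x) is 1/15 (nearest singularity at x = 1/15), and the radius of 1/(1 - 29x) is 1/29.
The product f(x)*g(x) = 1/((1 - 15x)(1 - 29x)) has singularities at both 1/15 and 1/29, so its radius of convergence is the distance to the nearest one:
min(1/15, 1/29) = 1/29.

1/29


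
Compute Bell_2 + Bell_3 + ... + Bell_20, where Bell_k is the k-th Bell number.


Recall Bell_k counts set partitions of a k-set (with Bell_0 = 1 by convention).
Bell_2 through Bell_20: 2, 5, 15, 52, 203, 877, 4140, 21147, 115975, 678570, 4213597, 27644437, 190899322, 1382958545, 10480142147, 82864869804, 682076806159, 5832742205057, 51724158235372
Sum = 2 + 5 + 15 + 52 + 203 + 877 + 4140 + 21147 + 115975 + 678570 + 4213597 + 27644437 + 190899322 + 1382958545 + 10480142147 + 82864869804 + 682076806159 + 5832742205057 + 51724158235372 = 58333928795426.

58333928795426


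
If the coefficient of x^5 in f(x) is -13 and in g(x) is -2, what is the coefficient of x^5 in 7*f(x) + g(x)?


Scalar multiplication scales coefficients: 7 * -13 = -91.
Then add the g coefficient: -91 + -2
= -93

-93


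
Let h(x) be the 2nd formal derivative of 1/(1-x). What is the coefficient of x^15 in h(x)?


Differentiating 2 times: d^2/dx^2 [1/(1-x)] = 2!/(1-x)^3.
The expansion 1/(1-x)^3 = sum_{k>=0} C(k+2, 2) x^k, so the coefficient of x^n in 2!/(1-x)^3 is 2! * C(n+2, 2).
For n = 15: 2 * C(17, 2) = 2 * 136 = 272

272


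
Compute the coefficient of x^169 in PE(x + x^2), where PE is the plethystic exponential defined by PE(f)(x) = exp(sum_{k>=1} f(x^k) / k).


With f(x) = x + x^2, the exponent is sum_{k>=1} (x^k + x^(2k)) / k = -ln(1 - x) - ln(1 - x^2). Exponentiating:
PE(x + x^2) = 1 / ((1 - x)(1 - x^2)).
This is the generating function for partitions of n into parts of size 1 or 2. The number of 2's can be any j in 0..84, and the rest are 1's, so
[x^169] = floor(169/2) + 1 = 85.

85


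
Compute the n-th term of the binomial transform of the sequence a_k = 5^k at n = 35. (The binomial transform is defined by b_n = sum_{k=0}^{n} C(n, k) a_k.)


With a_k = 5^k, b_n = sum_{k=0}^{n} C(n, k) 5^k = (1 + 5)^n by the binomial theorem.
For n = 35: (1 + 5)^35 = 6^35 = 1719070799748422591028658176.

1719070799748422591028658176


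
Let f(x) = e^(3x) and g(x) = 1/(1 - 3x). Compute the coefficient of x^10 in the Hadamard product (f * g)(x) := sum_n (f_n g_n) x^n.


Expanding: f_k = 3^k/k! (from e^(3x)) and g_k = 3^k (from 1/(1 - 3x)). So the Hadamard coefficient (f * g)_k = 3^k 3^k / k! = (9)^k / k!.
For k = 10: 9^10/10! = 3486784401/3628800 = 43046721/44800.

43046721/44800


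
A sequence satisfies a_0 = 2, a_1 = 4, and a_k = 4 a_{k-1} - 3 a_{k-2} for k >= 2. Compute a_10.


The characteristic equation is t^2 - 4 t + 3 = 0, with roots r_1 = 3 and r_2 = 1 (so c_1 = r_1 + r_2, c_2 = -r_1 r_2 as required).
One can use the closed form a_n = A r_1^n + B r_2^n, but direct iteration is more reliable:
a_0 = 2, a_1 = 4, a_2 = 10, a_3 = 28, a_4 = 82, a_5 = 244, a_6 = 730, a_7 = 2188, a_8 = 6562, a_9 = 19684, a_10 = 59050.
So a_10 = 59050.

59050


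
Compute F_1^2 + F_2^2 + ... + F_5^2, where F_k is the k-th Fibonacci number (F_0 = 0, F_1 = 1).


There is a standard identity sum_{k=0}^{N} F_k^2 = F_N * F_{N+1} (proved inductively from the telescoping relation F_k^2 = F_k F_{k+1} - F_{k-1} F_k). Then
sum_{k=1}^{5} F_k^2 = F_5 F_6 - F_0 F_1.
Computing: F_5 = 5, F_6 = 8, F_0 = 0, F_1 = 1.
Sum = 5 * 8 - 0 * 1 = 40.

40


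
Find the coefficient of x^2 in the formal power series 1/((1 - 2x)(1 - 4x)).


By partial fractions or Cauchy convolution:
The coefficient equals sum_{k=0}^{2} 2^k * 4^(2-k).
= 28

28


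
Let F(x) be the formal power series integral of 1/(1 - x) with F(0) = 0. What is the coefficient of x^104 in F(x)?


1/(1 - x) = sum_{k>=0} x^k. Integrating termwise and using F(0) = 0 gives
F(x) = sum_{k>=0} x^(k+1) / (k+1) = sum_{m>=1} x^m / m = -ln(1 - x).
So the coefficient of x^104 is 1/104 = 1/104.

1/104


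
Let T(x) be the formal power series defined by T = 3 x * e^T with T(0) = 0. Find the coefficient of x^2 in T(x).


Apply the Lagrange inversion formula: if T = 3 x * phi(T) with phi(t) = e^t, then
[x^n] T = 3^n * (1/n) [t^(n-1)] phi(t)^n = 3^n * (1/n) [t^(n-1)] e^(n t) = 3^n * (1/n) * n^(n-1) / (n-1)! = 3^n * n^(n-1) / n!.
When c = 1 this is the Cayley count of rooted labeled trees on n vertices, divided by n!.
For n = 2: 3^2 * 2^1 / 2! = 9 * 2/2 = 9.

9


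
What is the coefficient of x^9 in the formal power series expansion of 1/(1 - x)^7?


The expansion 1/(1 - x)^r = sum_{k>=0} C(k + r - 1, r - 1) x^k follows from the multiset / negative-binomial theorem (or from repeated differentiation of the geometric series).
For r = 7 and k = 9:
C(15, 6) = 1307674368000 / (720 * 362880) = 5005.

5005


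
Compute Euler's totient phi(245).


phi(n) counts integers in [1, n] coprime to n. Using the multiplicative formula phi(n) = n * prod_{p | n} (1 - 1/p):
245 = 5 * 7^2, so
phi(245) = 245 * (1 - 1/5) * (1 - 1/7) = 168.

168


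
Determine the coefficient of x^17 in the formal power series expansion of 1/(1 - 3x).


The geometric series identity gives 1/(1 - c x) = sum_{k>=0} c^k x^k, so the coefficient of x^k is c^k.
Here c = 3 and k = 17.
Computing: 3^17 = 129140163

129140163


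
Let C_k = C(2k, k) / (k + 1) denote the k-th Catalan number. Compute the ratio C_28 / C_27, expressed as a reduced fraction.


Using C_k = (2k)! / (k! (k+1)!), the ratio C_{k+1}/C_k simplifies to
C_{k+1}/C_k = [(2k+2)! / ((k+1)! (k+2)!)] * [k! (k+1)! / (2k)!]
 = (2k+2)(2k+1) / ((k+1)(k+2)) = 2(2k+1) / (k+2).
For k = 27: 2(2*27 + 1) / (27 + 2) = 110/29 = 110/29.

110/29


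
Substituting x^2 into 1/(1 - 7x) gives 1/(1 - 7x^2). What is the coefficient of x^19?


Since 1/(1 - 7x^2) only has even powers of x,
the coefficient of x^19 (odd) is 0.

0


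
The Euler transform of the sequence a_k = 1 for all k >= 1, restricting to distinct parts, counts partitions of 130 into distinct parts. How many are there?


Partitions of 130 into distinct parts can be computed via generating function.
Product (1+x)(1+x^2)(1+x^3)...
The coefficient of x^130 = 4654670

4654670


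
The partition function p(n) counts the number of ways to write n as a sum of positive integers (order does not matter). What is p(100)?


Using the generating function prod_{k>=1} 1/(1-x^k), we compute p(100).
By dynamic programming over parts 1 through 100:
p(100) = 190569292

190569292


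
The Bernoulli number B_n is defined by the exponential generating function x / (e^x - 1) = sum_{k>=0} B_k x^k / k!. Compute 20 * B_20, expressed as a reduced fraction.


Bernoulli numbers can also be computed recursively via B_0 = 1 and sum_{j=0}^{m} C(m+1, j) B_j = 0 for m >= 1. Odd-index Bernoulli numbers vanish for k >= 3.
Computing B_20 = -174611/330, so 20 * B_20 = 20 * -174611/330 = -349222/33.

-349222/33


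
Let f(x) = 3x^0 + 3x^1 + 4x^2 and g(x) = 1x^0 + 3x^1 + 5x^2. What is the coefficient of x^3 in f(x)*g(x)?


Cauchy product at x^3:
3*5 + 4*3
= 27

27


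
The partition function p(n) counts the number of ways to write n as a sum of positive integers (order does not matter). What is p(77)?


Using the generating function prod_{k>=1} 1/(1-x^k), we compute p(77).
By dynamic programming over parts 1 through 77:
p(77) = 10619863

10619863


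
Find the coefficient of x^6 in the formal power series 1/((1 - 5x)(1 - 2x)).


By partial fractions or Cauchy convolution:
The coefficient equals sum_{k=0}^{6} 5^k * 2^(6-k).
= 25999

25999


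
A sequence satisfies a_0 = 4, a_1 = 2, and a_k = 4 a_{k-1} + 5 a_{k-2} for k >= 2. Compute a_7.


The characteristic equation is t^2 - 4 t - 5 = 0, with roots r_1 = 5 and r_2 = -1 (so c_1 = r_1 + r_2, c_2 = -r_1 r_2 as required).
One can use the closed form a_n = A r_1^n + B r_2^n, but direct iteration is more reliable:
a_0 = 4, a_1 = 2, a_2 = 28, a_3 = 122, a_4 = 628, a_5 = 3122, a_6 = 15628, a_7 = 78122.
So a_7 = 78122.

78122


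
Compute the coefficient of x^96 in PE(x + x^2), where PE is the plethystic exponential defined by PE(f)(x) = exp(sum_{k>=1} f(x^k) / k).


With f(x) = x + x^2, the exponent is sum_{k>=1} (x^k + x^(2k)) / k = -ln(1 - x) - ln(1 - x^2). Exponentiating:
PE(x + x^2) = 1 / ((1 - x)(1 - x^2)).
This is the generating function for partitions of n into parts of size 1 or 2. The number of 2's can be any j in 0..48, and the rest are 1's, so
[x^96] = floor(96/2) + 1 = 49.

49


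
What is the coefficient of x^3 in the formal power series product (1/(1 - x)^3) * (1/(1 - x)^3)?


Combine the factors: (1/(1 - x)^3) * (1/(1 - x)^3) = 1/(1 - x)^6.
Then use 1/(1 - x)^r = sum_{k>=0} C(k + r - 1, r - 1) x^k with r = 6 and k = 3:
C(8, 5) = 56.

56


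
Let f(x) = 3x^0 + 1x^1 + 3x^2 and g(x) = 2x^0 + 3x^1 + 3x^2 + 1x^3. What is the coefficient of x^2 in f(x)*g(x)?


Cauchy product at x^2:
3*3 + 1*3 + 3*2
= 18

18


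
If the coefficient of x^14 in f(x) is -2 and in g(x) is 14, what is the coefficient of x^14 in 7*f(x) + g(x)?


Scalar multiplication scales coefficients: 7 * -2 = -14.
Then add the g coefficient: -14 + 14
= 0

0


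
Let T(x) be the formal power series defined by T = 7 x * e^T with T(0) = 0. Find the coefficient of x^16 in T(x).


Apply the Lagrange inversion formula: if T = 7 x * phi(T) with phi(t) = e^t, then
[x^n] T = 7^n * (1/n) [t^(n-1)] phi(t)^n = 7^n * (1/n) [t^(n-1)] e^(n t) = 7^n * (1/n) * n^(n-1) / (n-1)! = 7^n * n^(n-1) / n!.
When c = 1 this is the Cayley count of rooted labeled trees on n vertices, divided by n!.
For n = 16: 7^16 * 16^15 / 16! = 33232930569601 * 1152921504606846976/20922789888000 = 23862852954350227835322368/13030875.

23862852954350227835322368/13030875


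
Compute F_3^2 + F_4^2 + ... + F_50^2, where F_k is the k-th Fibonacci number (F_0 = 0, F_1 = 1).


There is a standard identity sum_{k=0}^{N} F_k^2 = F_N * F_{N+1} (proved inductively from the telescoping relation F_k^2 = F_k F_{k+1} - F_{k-1} F_k). Then
sum_{k=3}^{50} F_k^2 = F_50 F_51 - F_2 F_3.
Computing: F_50 = 12586269025, F_51 = 20365011074, F_2 = 1, F_3 = 2.
Sum = 12586269025 * 20365011074 - 1 * 2 = 256319508074468182848.

256319508074468182848


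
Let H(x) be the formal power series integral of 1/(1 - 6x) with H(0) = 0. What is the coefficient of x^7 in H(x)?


1/(1 - 6x) = sum_{k>=0} 6^k x^k. Integrating termwise with H(0) = 0:
H(x) = sum_{k>=0} 6^k x^(k+1) / (k+1) = sum_{m>=1} 6^(m-1) x^m / m.
For m = 7: 6^6/7 = 46656/7 = 46656/7.

46656/7


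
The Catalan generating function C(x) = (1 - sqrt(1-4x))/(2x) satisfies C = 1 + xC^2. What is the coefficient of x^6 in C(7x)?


Substituting x -> 7x scales the n-th coefficient by 7^n, so [x^6] C(7x) = 7^6 * C_6.
C_6 = C(2*6, 6)/(7) = 924/7 = 132.
So 7^6 * 132 = 117649 * 132 = 15529668.

15529668


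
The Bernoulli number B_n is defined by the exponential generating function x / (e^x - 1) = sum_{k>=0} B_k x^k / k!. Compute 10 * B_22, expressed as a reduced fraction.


Bernoulli numbers can also be computed recursively via B_0 = 1 and sum_{j=0}^{m} C(m+1, j) B_j = 0 for m >= 1. Odd-index Bernoulli numbers vanish for k >= 3.
Computing B_22 = 854513/138, so 10 * B_22 = 10 * 854513/138 = 4272565/69.

4272565/69


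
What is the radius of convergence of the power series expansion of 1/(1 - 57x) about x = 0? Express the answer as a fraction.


Expanding 1/(1 - 57x) = sum_{k>=0} 57^k x^k, the series converges when |57x| < 1, i.e., |x| < 1/57.
So the radius of convergence is 1/57 = 1/57.

1/57


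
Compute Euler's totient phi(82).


phi(n) counts integers in [1, n] coprime to n. Using the multiplicative formula phi(n) = n * prod_{p | n} (1 - 1/p):
82 = 2 * 41, so
phi(82) = 82 * (1 - 1/2) * (1 - 1/41) = 40.

40


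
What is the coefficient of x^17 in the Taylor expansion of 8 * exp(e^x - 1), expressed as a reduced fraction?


exp(e^x - 1) = sum_{k>=0} Bell_k x^k / k!, where Bell_k is the k-th Bell number.
So the coefficient of x^17 is 8 * Bell_17 / 17!.
Computing: Bell_17 = 82864869804 and 17! = 355687428096000, giving
8 * 82864869804/355687428096000 = 255755771/137225088000.

255755771/137225088000


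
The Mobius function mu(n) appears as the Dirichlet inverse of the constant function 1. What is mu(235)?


235 = 5 * 47 (all distinct primes).
mu(235) = (-1)^2 = 1

1


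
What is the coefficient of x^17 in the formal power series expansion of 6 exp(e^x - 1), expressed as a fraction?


exp(e^x - 1) is the exponential generating function for the Bell numbers Bell_k: exp(e^x - 1) = sum_{k>=0} Bell_k x^k / k!.
So the coefficient of x^17 in 6 exp(e^x - 1) is 6 Bell_17 / 17!.
Computing: Bell_17 = 82864869804 and 17! = 355687428096000, giving
6 * 82864869804/355687428096000 = 255755771/182966784000.

255755771/182966784000


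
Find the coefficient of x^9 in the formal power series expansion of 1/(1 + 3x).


Write 1/(1 + c x) = 1/(1 - (-c) x) and apply the geometric-series identity
1/(1 - y) = sum_{k>=0} y^k to get 1/(1 + c x) = sum_{k>=0} (-c)^k x^k.
So the coefficient of x^k is (-c)^k = (-1)^k * c^k.
Here c = 3 and k = 9:
(-3)^9 = -1 * 19683 = -19683

-19683


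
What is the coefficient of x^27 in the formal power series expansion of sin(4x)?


The Maclaurin series is sin(t) = sum_{k>=0} (-1)^k t^(2k+1) / (2k+1)!, so substituting t = 4x, only odd powers of x are nonzero, with coefficient of x^(2k+1) equal to (-1)^k 4^(2k+1) / (2k+1)!.
Write 27 = 2*13 + 1, giving the coefficient (-1)^13 * 4^27 / 27! = -18014398509481984/10888869450418352160768000000 = -2147483648/1298054391195577640625.

-2147483648/1298054391195577640625


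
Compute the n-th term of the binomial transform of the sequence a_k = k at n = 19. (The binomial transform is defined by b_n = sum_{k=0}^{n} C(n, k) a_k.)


With a_k = k, b_n = sum_{k=0}^{n} C(n, k) k. Using k * C(n, k) = n * C(n-1, k-1) gives b_n = n * sum_{k>=1} C(n-1, k-1) = n * 2^(n-1).
For n = 19: 19 * 2^18 = 19 * 262144 = 4980736.

4980736


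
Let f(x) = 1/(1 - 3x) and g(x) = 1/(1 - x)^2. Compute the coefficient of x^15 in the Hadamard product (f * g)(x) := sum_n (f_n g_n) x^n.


f has coefficients f_k = 3^k. For g = 1/(1 - x)^2 the coefficient is g_k = C(k + 1, 1) = k + 1. The Hadamard coefficient is (f * g)_k = 3^k * (k + 1).
For k = 15: 3^15 * 16 = 14348907 * 16 = 229582512.

229582512


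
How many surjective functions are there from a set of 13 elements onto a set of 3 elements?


By inclusion-exclusion on which target elements are missed, the number of surjections from an n-set onto a k-set is
surj(n, k) = sum_{j=0}^{k} (-1)^j C(k, j) (k - j)^n.
Equivalently surj(n, k) = k! * S(n, k), where S(n, k) is the Stirling number of the second kind.
For n = 13, k = 3:
S(13, 3) = 261625, so
surj = 3! * 261625 = 6 * 261625 = 1569750.

1569750


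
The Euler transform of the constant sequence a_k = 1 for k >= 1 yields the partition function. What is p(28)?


The Euler transform converts the sequence a_k = 1 into the number of integer partitions.
Using the recurrence or dynamic programming:
p(28) = 3718

3718


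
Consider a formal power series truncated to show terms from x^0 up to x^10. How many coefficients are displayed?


From x^0 to x^10 inclusive, the count is 10 - 0 + 1 = 11.

11


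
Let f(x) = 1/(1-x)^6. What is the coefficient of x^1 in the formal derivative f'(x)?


Differentiate: d/dx [ 1/(1-x)^r ] = r / (1-x)^(r+1).
Here r = 6, so f'(x) = 6 / (1-x)^7.
The expansion of 1/(1-x)^(r+1) has coefficient of x^n equal to C(n+r, r).
So the coefficient of x^1 in f'(x) is
6 * C(7, 6) = 6 * 7 = 42

42


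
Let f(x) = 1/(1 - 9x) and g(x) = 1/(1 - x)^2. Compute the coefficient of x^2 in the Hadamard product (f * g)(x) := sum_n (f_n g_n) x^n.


f has coefficients f_k = 9^k. For g = 1/(1 - x)^2 the coefficient is g_k = C(k + 1, 1) = k + 1. The Hadamard coefficient is (f * g)_k = 9^k * (k + 1).
For k = 2: 9^2 * 3 = 81 * 3 = 243.

243


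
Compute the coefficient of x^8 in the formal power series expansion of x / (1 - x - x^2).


Let f(x) = sum_{k>=0} a_k x^k. Multiplying f(x) * (1 - x - x^2) = x and matching coefficients gives a_0 = 0, a_1 = 1, and a_k = a_{k-1} + a_{k-2} for k >= 2. These are the Fibonacci numbers F_k.
Iterating from F_0 = 0, F_1 = 1:
F_0=0, F_1=1, F_2=1, F_3=2, F_4=3, F_5=5, F_6=8, F_7=13, F_8=21
F_8 = 21.

21


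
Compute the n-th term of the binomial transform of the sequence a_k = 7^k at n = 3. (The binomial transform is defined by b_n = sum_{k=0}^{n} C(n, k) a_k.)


With a_k = 7^k, b_n = sum_{k=0}^{n} C(n, k) 7^k = (1 + 7)^n by the binomial theorem.
For n = 3: (1 + 7)^3 = 8^3 = 512.

512


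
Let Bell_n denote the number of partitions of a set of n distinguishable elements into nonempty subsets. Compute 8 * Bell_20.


Bell_20 can be computed from the Bell triangle or from Dobinski's identity Bell_n = (1/e) * sum_{k>=0} k^n / k!.
Computing Bell_20 = 51724158235372.
Then 8 * 51724158235372 = 413793265882976.

413793265882976


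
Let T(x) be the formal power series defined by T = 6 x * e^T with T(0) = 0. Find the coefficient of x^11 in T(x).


Apply the Lagrange inversion formula: if T = 6 x * phi(T) with phi(t) = e^t, then
[x^n] T = 6^n * (1/n) [t^(n-1)] phi(t)^n = 6^n * (1/n) [t^(n-1)] e^(n t) = 6^n * (1/n) * n^(n-1) / (n-1)! = 6^n * n^(n-1) / n!.
When c = 1 this is the Cayley count of rooted labeled trees on n vertices, divided by n!.
For n = 11: 6^11 * 11^10 / 11! = 362797056 * 25937424601/39916800 = 41254652801736/175.

41254652801736/175


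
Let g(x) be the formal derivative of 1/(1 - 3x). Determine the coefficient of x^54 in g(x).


Differentiate termwise: d/dx sum_{k>=0} 3^k x^k = sum_{k>=1} k 3^k x^(k-1) = sum_{j>=0} (j+1) 3^(j+1) x^j.
Equivalently, d/dx [1/(1 - 3x)] = 3/(1 - 3x)^2.
For j = 54: 55 * 3^55 = 55 * 174449211009120179071170507 = 9594706605501609848914377885.

9594706605501609848914377885
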